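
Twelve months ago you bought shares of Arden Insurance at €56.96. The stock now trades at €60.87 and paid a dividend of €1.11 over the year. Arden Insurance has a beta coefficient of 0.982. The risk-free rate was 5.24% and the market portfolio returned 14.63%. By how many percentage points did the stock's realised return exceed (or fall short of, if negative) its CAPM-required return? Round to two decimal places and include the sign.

Realised HPR = (P1 + D1 − P0) / P0 = (60.87 + 1.11 − 56.96) / 56.96 = 5.02 / 56.96 = 8.8132%
MRP = 14.63% − 5.24% = 9.39%
CAPM required = R_f + β·MRP = 5.24% + 0.982 × 9.39% = 14.46098%
α = realised − required = 8.8132% − 14.46098% = -5.65%

-5.65%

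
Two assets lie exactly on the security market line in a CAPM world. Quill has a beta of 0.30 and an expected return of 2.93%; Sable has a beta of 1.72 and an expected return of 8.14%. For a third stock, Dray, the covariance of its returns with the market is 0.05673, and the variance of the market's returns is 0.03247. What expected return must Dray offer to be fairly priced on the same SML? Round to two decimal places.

8.24%

MRP = (8.14% − 2.93%) / (1.72 − 0.30) = 3.6690%
R_f = 2.93% − 0.30 × 3.6690% = 1.8293%
β_Dray = Cov / Var(R_m) = 0.05673 / 0.03247 = 1.7472
E(R_Dray) = R_f + β × MRP = 1.8293% + 1.7472 × 3.6690% = 8.24%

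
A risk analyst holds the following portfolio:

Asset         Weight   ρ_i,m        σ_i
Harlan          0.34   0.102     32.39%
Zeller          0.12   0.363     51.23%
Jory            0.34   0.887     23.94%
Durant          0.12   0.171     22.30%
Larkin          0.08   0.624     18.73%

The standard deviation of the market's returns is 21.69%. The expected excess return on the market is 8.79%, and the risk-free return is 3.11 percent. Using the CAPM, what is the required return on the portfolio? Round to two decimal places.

7.96%

β_Harlan = 0.102 × 32.39% / 21.69% = 0.1523
β_Zeller = 0.363 × 51.23% / 21.69% = 0.8574
β_Jory = 0.887 × 23.94% / 21.69% = 0.9790
β_Durant = 0.171 × 22.30% / 21.69% = 0.1758
β_Larkin = 0.624 × 18.73% / 21.69% = 0.5388
β_P = Σ w_i β_i = 0.34×0.1523 + 0.12×0.8574 + 0.34×0.9790 + 0.12×0.1758 + 0.08×0.5388 = 0.5517
E(R_P) = R_f + β_P × MRP = 3.11% + 0.5517 × 8.79% = 7.96%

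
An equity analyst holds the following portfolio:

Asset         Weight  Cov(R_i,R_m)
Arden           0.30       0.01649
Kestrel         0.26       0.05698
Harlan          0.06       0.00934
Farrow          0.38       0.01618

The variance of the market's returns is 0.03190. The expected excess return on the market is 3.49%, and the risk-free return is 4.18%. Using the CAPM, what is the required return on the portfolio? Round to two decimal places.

7.08%

β_Arden = 0.01649 / 0.03190 = 0.5169
β_Kestrel = 0.05698 / 0.03190 = 1.7862
β_Harlan = 0.00934 / 0.03190 = 0.2928
β_Farrow = 0.01618 / 0.03190 = 0.5072
β_P = Σ w_i β_i = 0.30×0.5169 + 0.26×1.7862 + 0.06×0.2928 + 0.38×0.5072 = 0.8298
E(R_P) = R_f + β_P × MRP = 4.18% + 0.8298 × 3.49% = 7.08%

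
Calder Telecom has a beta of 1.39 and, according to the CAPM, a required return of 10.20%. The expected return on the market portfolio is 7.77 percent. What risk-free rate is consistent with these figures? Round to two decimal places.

1.54%

E(R) = R_f + β(E(R_m) − R_f) = R_f(1 − β) + β·E(R_m)
10.20% = R_f × (1 − 1.39) + 1.39 × 7.77%
10.20% = R_f × -0.39 + 10.8003%
R_f = (10.20% − 10.8003%) / -0.39 = 1.54%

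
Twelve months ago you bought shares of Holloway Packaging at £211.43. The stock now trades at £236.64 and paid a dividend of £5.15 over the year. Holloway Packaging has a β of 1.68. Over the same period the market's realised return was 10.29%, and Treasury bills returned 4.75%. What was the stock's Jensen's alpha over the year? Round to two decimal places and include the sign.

Realised HPR = (P1 + D1 − P0) / P0 = (236.64 + 5.15 − 211.43) / 211.43 = 30.36 / 211.43 = 14.3594%
MRP = 10.29% − 4.75% = 5.54%
CAPM required = R_f + β·MRP = 4.75% + 1.68 × 5.54% = 14.0572%
α = realised − required = 14.3594% − 14.0572% = +0.30%

+0.30%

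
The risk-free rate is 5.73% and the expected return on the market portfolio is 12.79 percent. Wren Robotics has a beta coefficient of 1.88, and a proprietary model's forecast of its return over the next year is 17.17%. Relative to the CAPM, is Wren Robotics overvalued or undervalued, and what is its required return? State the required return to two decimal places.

Overvalued; required return 19.00%

MRP = 12.79% − 5.73% = 7.06%
Required return = R_f + β·MRP = 5.73% + 1.88 × 7.06% = 19.00%
Forecast 17.17% < required 19.00% → the stock plots below the SML → overvalued.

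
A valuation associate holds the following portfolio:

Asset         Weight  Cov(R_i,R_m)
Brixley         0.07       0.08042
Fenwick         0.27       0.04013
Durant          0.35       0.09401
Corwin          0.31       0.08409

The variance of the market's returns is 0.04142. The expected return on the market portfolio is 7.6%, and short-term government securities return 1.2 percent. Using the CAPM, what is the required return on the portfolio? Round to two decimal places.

β_Brixley = 0.08042 / 0.04142 = 1.9416
β_Fenwick = 0.04013 / 0.04142 = 0.9689
β_Durant = 0.09401 / 0.04142 = 2.2697
β_Corwin = 0.08409 / 0.04142 = 2.0302
β_P = Σ w_i β_i = 0.07×1.9416 + 0.27×0.9689 + 0.35×2.2697 + 0.31×2.0302 = 1.8213
MRP = 7.6% − 1.2% = 6.40%
E(R_P) = R_f + β_P × MRP = 1.2% + 1.8213 × 6.4% = 12.86%

12.86%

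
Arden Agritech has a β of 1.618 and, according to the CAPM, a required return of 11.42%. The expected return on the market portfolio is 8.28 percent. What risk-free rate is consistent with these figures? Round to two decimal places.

E(R) = R_f + β(E(R_m) − R_f) = R_f(1 − β) + β·E(R_m)
11.42% = R_f × (1 − 1.618) + 1.618 × 8.28%
11.42% = R_f × -0.618 + 13.39704%
R_f = (11.42% − 13.39704%) / -0.618 = 3.20%

3.20%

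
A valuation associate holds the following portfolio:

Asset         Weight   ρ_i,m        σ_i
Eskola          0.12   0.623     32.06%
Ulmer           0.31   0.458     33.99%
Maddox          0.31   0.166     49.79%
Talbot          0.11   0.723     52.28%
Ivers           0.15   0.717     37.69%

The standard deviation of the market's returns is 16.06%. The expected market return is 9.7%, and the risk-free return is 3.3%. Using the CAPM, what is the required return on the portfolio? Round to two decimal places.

β_Eskola = 0.623 × 32.06% / 16.06% = 1.2437
β_Ulmer = 0.458 × 33.99% / 16.06% = 0.9693
β_Maddox = 0.166 × 49.79% / 16.06% = 0.5146
β_Talbot = 0.723 × 52.28% / 16.06% = 2.3536
β_Ivers = 0.717 × 37.69% / 16.06% = 1.6827
β_P = Σ w_i β_i = 0.12×1.2437 + 0.31×0.9693 + 0.31×0.5146 + 0.11×2.3536 + 0.15×1.6827 = 1.1206
MRP = 9.7% − 3.3% = 6.40%
E(R_P) = R_f + β_P × MRP = 3.3% + 1.1206 × 6.4% = 10.47%

10.47%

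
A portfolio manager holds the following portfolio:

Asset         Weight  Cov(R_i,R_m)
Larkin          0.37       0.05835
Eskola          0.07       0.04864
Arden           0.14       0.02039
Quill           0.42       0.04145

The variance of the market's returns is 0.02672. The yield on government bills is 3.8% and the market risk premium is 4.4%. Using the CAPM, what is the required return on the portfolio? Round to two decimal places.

11.25%

β_Larkin = 0.05835 / 0.02672 = 2.1838
β_Eskola = 0.04864 / 0.02672 = 1.8204
β_Arden = 0.02039 / 0.02672 = 0.7631
β_Quill = 0.04145 / 0.02672 = 1.5513
β_P = Σ w_i β_i = 0.37×2.1838 + 0.07×1.8204 + 0.14×0.7631 + 0.42×1.5513 = 1.6938
E(R_P) = R_f + β_P × MRP = 3.8% + 1.6938 × 4.4% = 11.25%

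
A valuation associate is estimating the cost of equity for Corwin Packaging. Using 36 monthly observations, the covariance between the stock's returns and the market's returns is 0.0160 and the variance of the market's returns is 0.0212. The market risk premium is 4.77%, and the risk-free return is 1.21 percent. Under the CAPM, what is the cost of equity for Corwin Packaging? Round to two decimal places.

β = Cov(R_i, R_m) / Var(R_m) = 0.0160 / 0.0212 = 0.7547
E(R) = R_f + β × MRP = 1.21% + 0.7547 × 4.77% = 4.81%

4.81%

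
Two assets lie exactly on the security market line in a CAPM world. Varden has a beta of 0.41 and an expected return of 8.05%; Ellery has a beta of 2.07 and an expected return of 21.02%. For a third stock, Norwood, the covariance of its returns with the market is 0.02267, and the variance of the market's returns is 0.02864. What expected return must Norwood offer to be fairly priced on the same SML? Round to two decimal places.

MRP = (21.02% − 8.05%) / (2.07 − 0.41) = 7.8133%
R_f = 8.05% − 0.41 × 7.8133% = 4.8465%
β_Norwood = Cov / Var(R_m) = 0.02267 / 0.02864 = 0.7916
E(R_Norwood) = R_f + β × MRP = 4.8465% + 0.7916 × 7.8133% = 11.03%

11.03%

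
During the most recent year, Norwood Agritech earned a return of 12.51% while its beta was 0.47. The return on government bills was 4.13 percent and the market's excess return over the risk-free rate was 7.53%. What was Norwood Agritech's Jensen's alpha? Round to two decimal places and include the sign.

CAPM benchmark = R_f + β(R_m − R_f) = 4.13% + 0.47 × 7.53% = 7.6691%
α = actual − benchmark = 12.51% − 7.6691% = +4.84%

+4.84%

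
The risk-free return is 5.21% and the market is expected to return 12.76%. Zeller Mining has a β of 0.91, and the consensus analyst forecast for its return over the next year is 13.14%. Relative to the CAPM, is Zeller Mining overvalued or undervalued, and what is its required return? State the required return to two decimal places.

MRP = 12.76% − 5.21% = 7.55%
Required return = R_f + β·MRP = 5.21% + 0.91 × 7.55% = 12.08%
Forecast 13.14% > required 12.08% → the stock plots above the SML → undervalued.

Undervalued; required return 12.08%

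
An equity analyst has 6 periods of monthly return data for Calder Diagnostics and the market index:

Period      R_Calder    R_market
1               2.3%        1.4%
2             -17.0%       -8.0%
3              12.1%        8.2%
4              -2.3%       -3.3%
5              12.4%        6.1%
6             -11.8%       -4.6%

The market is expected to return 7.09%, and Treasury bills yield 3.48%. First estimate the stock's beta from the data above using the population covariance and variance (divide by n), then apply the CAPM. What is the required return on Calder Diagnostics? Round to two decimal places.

10.18%

Mean R_i = (2.3 − 17.0 + 12.1 − 2.3 + 12.4 − 11.8) / 6 = -0.7167%
Mean R_m = (1.4 − 8.0 + 8.2 − 3.3 + 6.1 − 4.6) / 6 = -0.0333%
Σ(R_i − R̄_i)(R_m − R̄_m) = 375.8067  ⇒  Cov = 375.8067 / 6 = 62.6345
Σ(R_m − R̄_m)² = 202.4533  ⇒  Var(R_m) = 202.4533 / 6 = 33.7422
β = Cov / Var(R_m) = 62.6345 / 33.7422 = 1.8563
MRP = 7.09% − 3.48% = 3.61%
E(R) = R_f + β × MRP = 3.48% + 1.8563 × 3.61% = 10.18%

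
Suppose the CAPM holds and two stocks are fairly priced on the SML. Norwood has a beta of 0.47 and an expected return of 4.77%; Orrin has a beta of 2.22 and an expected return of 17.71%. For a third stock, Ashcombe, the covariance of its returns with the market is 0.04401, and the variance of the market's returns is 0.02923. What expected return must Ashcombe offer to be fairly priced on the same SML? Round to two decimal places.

MRP = (17.71% − 4.77%) / (2.22 − 0.47) = 7.3943%
R_f = 4.77% − 0.47 × 7.3943% = 1.2947%
β_Ashcombe = Cov / Var(R_m) = 0.04401 / 0.02923 = 1.5056
E(R_Ashcombe) = R_f + β × MRP = 1.2947% + 1.5056 × 7.3943% = 12.43%

12.43%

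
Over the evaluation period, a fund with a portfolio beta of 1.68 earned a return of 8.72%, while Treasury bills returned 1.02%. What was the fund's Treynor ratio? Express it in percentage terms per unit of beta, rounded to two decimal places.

Treynor = (R_P − R_f) / β_P = (8.72% − 1.02%) / 1.6800 = 7.70% / 1.6800 = 4.58%

4.58%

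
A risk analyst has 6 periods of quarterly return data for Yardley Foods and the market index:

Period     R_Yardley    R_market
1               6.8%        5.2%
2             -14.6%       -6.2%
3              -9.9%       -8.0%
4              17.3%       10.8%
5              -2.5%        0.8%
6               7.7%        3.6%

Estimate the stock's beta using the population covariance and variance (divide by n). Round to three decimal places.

1.629

Mean R_i = (6.8 − 14.6 − 9.9 + 17.3 − 2.5 + 7.7) / 6 = 0.8000%
Mean R_m = (5.2 − 6.2 − 8.0 + 10.8 + 0.8 + 3.6) / 6 = 1.0333%
Σ(R_i − R̄_i)(R_m − R̄_m) = 412.6800  ⇒  Cov = 412.6800 / 6 = 68.7800
Σ(R_m − R̄_m)² = 253.3133  ⇒  Var(R_m) = 253.3133 / 6 = 42.2189
β = Cov / Var(R_m) = 68.7800 / 42.2189 = 1.6291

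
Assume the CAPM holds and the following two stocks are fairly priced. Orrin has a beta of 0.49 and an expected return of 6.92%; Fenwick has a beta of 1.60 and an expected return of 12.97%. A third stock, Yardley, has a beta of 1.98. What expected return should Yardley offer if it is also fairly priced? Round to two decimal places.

MRP (SML slope) = (12.97% − 6.92%) / (1.60 − 0.49) = 6.05% / 1.11 = 5.4505%
R_f (intercept) = 6.92% − 0.49 × 5.4505% = 4.2493%
E(R_Yardley) = R_f + β × MRP = 4.2493% + 1.98 × 5.4505% = 15.04%

15.04%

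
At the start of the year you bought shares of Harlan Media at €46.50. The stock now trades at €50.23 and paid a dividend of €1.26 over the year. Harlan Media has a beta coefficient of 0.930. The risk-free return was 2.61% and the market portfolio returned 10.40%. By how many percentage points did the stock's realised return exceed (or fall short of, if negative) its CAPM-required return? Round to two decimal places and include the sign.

+0.88%

Realised HPR = (P1 + D1 − P0) / P0 = (50.23 + 1.26 − 46.50) / 46.50 = 4.99 / 46.50 = 10.7312%
MRP = 10.40% − 2.61% = 7.79%
CAPM required = R_f + β·MRP = 2.61% + 0.930 × 7.79% = 9.85470%
α = realised − required = 10.7312% − 9.85470% = +0.88%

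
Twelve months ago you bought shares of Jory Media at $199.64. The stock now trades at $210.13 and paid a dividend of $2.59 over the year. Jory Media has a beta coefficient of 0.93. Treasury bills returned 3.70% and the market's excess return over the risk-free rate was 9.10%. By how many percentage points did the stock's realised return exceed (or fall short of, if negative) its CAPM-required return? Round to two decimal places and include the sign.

Realised HPR = (P1 + D1 − P0) / P0 = (210.13 + 2.59 − 199.64) / 199.64 = 13.08 / 199.64 = 6.5518%
CAPM required = R_f + β·MRP = 3.70% + 0.93 × 9.10% = 12.1630%
α = realised − required = 6.5518% − 12.1630% = -5.61%

-5.61%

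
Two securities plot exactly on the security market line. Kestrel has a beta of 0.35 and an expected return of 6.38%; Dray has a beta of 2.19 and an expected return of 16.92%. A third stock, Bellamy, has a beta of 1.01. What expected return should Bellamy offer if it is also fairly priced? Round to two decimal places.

10.16%

MRP (SML slope) = (16.92% − 6.38%) / (2.19 − 0.35) = 10.54% / 1.84 = 5.7283%
R_f (intercept) = 6.38% − 0.35 × 5.7283% = 4.3751%
E(R_Bellamy) = R_f + β × MRP = 4.3751% + 1.01 × 5.7283% = 10.16%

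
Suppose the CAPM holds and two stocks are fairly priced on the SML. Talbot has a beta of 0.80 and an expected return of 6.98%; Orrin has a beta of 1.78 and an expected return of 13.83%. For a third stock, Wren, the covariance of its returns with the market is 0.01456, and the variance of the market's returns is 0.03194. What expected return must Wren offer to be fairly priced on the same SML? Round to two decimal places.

4.57%

MRP = (13.83% − 6.98%) / (1.78 − 0.80) = 6.9898%
R_f = 6.98% − 0.80 × 6.9898% = 1.3882%
β_Wren = Cov / Var(R_m) = 0.01456 / 0.03194 = 0.4559
E(R_Wren) = R_f + β × MRP = 1.3882% + 0.4559 × 6.9898% = 4.57%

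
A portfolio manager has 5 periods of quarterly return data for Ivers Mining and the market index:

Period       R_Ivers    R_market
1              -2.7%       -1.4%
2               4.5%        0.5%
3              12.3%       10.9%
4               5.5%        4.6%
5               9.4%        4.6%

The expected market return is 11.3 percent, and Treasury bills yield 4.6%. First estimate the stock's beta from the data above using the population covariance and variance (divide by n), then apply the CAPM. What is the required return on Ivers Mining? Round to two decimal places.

11.87%

Mean R_i = (-2.7 + 4.5 + 12.3 + 5.5 + 9.4) / 5 = 5.8000%
Mean R_m = (-1.4 + 0.5 + 10.9 + 4.6 + 4.6) / 5 = 3.8400%
Σ(R_i − R̄_i)(R_m − R̄_m) = 97.2800  ⇒  Cov = 97.2800 / 5 = 19.4560
Σ(R_m − R̄_m)² = 89.6120  ⇒  Var(R_m) = 89.6120 / 5 = 17.9224
β = Cov / Var(R_m) = 19.4560 / 17.9224 = 1.0856
MRP = 11.3% − 4.6% = 6.70%
E(R) = R_f + β × MRP = 4.6% + 1.0856 × 6.7% = 11.87%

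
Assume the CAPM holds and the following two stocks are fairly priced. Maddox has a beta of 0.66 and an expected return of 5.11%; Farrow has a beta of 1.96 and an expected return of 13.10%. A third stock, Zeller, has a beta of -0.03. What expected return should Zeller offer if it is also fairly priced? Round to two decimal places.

MRP (SML slope) = (13.10% − 5.11%) / (1.96 − 0.66) = 7.99% / 1.30 = 6.1462%
R_f (intercept) = 5.11% − 0.66 × 6.1462% = 1.0535%
E(R_Zeller) = R_f + β × MRP = 1.0535% + -0.03 × 6.1462% = 0.87%

0.87%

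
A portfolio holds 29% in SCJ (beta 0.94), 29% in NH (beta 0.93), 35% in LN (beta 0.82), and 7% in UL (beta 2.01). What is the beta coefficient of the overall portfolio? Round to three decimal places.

0.970

β_P = Σ w_i β_i = 0.29×0.94 + 0.29×0.93 + 0.35×0.82 + 0.07×2.01 = 0.9700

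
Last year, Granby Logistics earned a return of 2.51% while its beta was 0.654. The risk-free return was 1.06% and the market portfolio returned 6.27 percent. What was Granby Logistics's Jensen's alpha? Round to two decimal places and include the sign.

Market excess return = 6.27% − 1.06% = 5.21%
CAPM benchmark = R_f + β(R_m − R_f) = 1.06% + 0.654 × 5.21% = 4.46734%
α = actual − benchmark = 2.51% − 4.46734% = -1.96%

-1.96%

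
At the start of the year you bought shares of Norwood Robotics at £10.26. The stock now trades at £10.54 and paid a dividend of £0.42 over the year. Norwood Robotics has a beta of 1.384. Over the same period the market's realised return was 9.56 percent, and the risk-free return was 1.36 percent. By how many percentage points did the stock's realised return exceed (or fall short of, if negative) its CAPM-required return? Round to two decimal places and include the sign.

Realised HPR = (P1 + D1 − P0) / P0 = (10.54 + 0.42 − 10.26) / 10.26 = 0.70 / 10.26 = 6.8226%
MRP = 9.56% − 1.36% = 8.20%
CAPM required = R_f + β·MRP = 1.36% + 1.384 × 8.20% = 12.70880%
α = realised − required = 6.8226% − 12.70880% = -5.89%

-5.89%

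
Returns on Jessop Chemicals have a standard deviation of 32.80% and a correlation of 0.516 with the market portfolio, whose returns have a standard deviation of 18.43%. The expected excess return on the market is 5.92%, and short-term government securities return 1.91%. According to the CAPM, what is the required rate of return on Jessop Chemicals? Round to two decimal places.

β = ρ × σ_i / σ_m = 0.516 × 32.80% / 18.43% = 0.9183
E(R) = 1.91% + 0.9183 × 5.92% = 7.35%

7.35%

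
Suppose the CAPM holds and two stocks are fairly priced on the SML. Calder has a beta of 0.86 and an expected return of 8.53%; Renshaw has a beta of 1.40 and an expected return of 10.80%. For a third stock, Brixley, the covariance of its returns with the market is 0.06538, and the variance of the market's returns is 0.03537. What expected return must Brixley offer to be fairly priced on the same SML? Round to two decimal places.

MRP = (10.80% − 8.53%) / (1.40 − 0.86) = 4.2037%
R_f = 8.53% − 0.86 × 4.2037% = 4.9148%
β_Brixley = Cov / Var(R_m) = 0.06538 / 0.03537 = 1.8485
E(R_Brixley) = R_f + β × MRP = 4.9148% + 1.8485 × 4.2037% = 12.69%

12.69%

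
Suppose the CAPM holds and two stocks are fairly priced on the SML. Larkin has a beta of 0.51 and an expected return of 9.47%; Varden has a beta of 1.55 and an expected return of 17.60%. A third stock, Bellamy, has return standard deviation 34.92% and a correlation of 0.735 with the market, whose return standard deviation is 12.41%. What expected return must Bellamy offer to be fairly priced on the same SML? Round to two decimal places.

21.65%

MRP = (17.60% − 9.47%) / (1.55 − 0.51) = 7.8173%
R_f = 9.47% − 0.51 × 7.8173% = 5.4832%
β_Bellamy = ρ·σ_i/σ_m = 0.735 × 34.92 / 12.41 = 2.0682
E(R_Bellamy) = R_f + β × MRP = 5.4832% + 2.0682 × 7.8173% = 21.65%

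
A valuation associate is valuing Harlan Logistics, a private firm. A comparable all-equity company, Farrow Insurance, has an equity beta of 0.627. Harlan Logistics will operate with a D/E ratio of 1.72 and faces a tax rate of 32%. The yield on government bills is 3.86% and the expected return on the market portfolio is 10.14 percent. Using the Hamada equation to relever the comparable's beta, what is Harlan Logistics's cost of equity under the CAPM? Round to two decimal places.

12.40%

β_L = β_U × [1 + (1 − t)(D/E)] = 0.627 × [1 + (1 − 0.32) × 1.72]
    = 0.627 × [1 + 0.68 × 1.72] = 0.627 × 2.1696 = 1.3603
MRP = 10.14% − 3.86% = 6.28%
E(R) = R_f + β_L × MRP = 3.86% + 1.3603 × 6.28% = 12.40%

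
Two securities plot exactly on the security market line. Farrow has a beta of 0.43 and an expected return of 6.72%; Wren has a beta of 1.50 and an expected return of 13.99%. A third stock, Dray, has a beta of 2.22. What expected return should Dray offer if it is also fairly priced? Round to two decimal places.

18.88%

MRP (SML slope) = (13.99% − 6.72%) / (1.50 − 0.43) = 7.27% / 1.07 = 6.7944%
R_f (intercept) = 6.72% − 0.43 × 6.7944% = 3.7984%
E(R_Dray) = R_f + β × MRP = 3.7984% + 2.22 × 6.7944% = 18.88%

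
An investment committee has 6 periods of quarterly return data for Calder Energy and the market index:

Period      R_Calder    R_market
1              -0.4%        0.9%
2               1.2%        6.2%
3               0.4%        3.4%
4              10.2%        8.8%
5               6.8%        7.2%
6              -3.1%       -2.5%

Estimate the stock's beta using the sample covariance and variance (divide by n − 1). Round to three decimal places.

1.046

Mean R_i = (-0.4 + 1.2 + 0.4 + 10.2 + 6.8 − 3.1) / 6 = 2.5167%
Mean R_m = (0.9 + 6.2 + 3.4 + 8.8 + 7.2 − 2.5) / 6 = 4.0000%
Σ(R_i − R̄_i)(R_m − R̄_m) = 94.5100  ⇒  Cov = 94.5100 / 5 = 18.9020
Σ(R_m − R̄_m)² = 90.3400  ⇒  Var(R_m) = 90.3400 / 5 = 18.0680
β = Cov / Var(R_m) = 18.9020 / 18.0680 = 1.0462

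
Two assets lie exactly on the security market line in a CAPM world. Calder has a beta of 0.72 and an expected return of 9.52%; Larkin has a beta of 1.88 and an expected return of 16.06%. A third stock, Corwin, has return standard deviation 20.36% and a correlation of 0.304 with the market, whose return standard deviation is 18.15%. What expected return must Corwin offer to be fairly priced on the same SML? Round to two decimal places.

7.38%

MRP = (16.06% − 9.52%) / (1.88 − 0.72) = 5.6379%
R_f = 9.52% − 0.72 × 5.6379% = 5.4607%
β_Corwin = ρ·σ_i/σ_m = 0.304 × 20.36 / 18.15 = 0.3410
E(R_Corwin) = R_f + β × MRP = 5.4607% + 0.3410 × 5.6379% = 7.38%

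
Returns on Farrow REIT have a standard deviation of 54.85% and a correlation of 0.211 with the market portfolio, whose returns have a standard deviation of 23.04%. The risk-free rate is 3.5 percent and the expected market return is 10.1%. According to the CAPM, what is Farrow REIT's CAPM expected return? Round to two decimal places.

6.82%

β = ρ × σ_i / σ_m = 0.211 × 54.85% / 23.04% = 0.5023
MRP = 10.1% − 3.5% = 6.60%
E(R) = 3.5% + 0.5023 × 6.6% = 6.82%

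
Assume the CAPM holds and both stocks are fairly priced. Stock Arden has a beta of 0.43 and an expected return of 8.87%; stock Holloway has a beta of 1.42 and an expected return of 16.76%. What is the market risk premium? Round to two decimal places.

7.97%

Both satisfy E(R) = R_f + β·MRP, so the slope of the SML is
MRP = (16.76% − 8.87%) / (1.42 − 0.43) = 7.89% / 0.99 = 7.9697%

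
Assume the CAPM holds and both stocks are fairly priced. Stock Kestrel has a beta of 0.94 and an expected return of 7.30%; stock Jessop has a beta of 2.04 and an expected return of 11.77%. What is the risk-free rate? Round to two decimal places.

3.48%

Both satisfy E(R) = R_f + β·MRP, so the slope of the SML is
MRP = (11.77% − 7.30%) / (2.04 − 0.94) = 4.47% / 1.10 = 4.0636%
R_f = E(R_Kestrel) − β_Kestrel·MRP = 7.30% − 0.94 × 4.0636% = 3.4802%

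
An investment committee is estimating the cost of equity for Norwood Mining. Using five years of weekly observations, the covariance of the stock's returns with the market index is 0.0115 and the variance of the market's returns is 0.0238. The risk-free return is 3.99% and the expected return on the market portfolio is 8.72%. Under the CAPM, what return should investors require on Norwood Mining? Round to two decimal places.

β = Cov(R_i, R_m) / Var(R_m) = 0.0115 / 0.0238 = 0.4832
MRP = 8.72% − 3.99% = 4.73%
E(R) = R_f + β × MRP = 3.99% + 0.4832 × 4.73% = 6.28%

6.28%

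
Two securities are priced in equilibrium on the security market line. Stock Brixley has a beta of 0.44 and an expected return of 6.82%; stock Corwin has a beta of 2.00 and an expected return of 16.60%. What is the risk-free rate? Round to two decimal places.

Both satisfy E(R) = R_f + β·MRP, so the slope of the SML is
MRP = (16.60% − 6.82%) / (2.00 − 0.44) = 9.78% / 1.56 = 6.2692%
R_f = E(R_Brixley) − β_Brixley·MRP = 6.82% − 0.44 × 6.2692% = 4.0616%

4.06%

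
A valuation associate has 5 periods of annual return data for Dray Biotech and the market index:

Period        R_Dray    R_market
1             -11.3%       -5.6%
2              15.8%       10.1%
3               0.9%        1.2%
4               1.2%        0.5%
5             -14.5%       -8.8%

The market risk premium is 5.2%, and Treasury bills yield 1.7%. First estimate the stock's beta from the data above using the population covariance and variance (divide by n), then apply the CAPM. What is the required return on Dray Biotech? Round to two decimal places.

Mean R_i = (-11.3 + 15.8 + 0.9 + 1.2 − 14.5) / 5 = -1.5800%
Mean R_m = (-5.6 + 10.1 + 1.2 + 0.5 − 8.8) / 5 = -0.5200%
Σ(R_i − R̄_i)(R_m − R̄_m) = 348.0320  ⇒  Cov = 348.0320 / 5 = 69.6064
Σ(R_m − R̄_m)² = 211.1480  ⇒  Var(R_m) = 211.1480 / 5 = 42.2296
β = Cov / Var(R_m) = 69.6064 / 42.2296 = 1.6483
E(R) = R_f + β × MRP = 1.7% + 1.6483 × 5.2% = 10.27%

10.27%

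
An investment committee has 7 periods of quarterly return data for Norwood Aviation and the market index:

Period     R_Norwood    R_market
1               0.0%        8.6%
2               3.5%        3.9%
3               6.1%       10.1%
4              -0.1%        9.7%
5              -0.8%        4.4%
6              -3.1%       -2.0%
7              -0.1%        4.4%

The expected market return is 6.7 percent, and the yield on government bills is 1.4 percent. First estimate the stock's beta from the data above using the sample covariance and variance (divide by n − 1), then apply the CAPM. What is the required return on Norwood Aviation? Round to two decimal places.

3.62%

Mean R_i = (0.0 + 3.5 + 6.1 − 0.1 − 0.8 − 3.1 − 0.1) / 7 = 0.7857%
Mean R_m = (8.6 + 3.9 + 10.1 + 9.7 + 4.4 − 2.0 + 4.4) / 7 = 5.5857%
Σ(R_i − R̄_i)(R_m − R̄_m) = 45.8086  ⇒  Cov = 45.8086 / 6 = 7.6348
Σ(R_m − R̄_m)² = 109.5886  ⇒  Var(R_m) = 109.5886 / 6 = 18.2648
β = Cov / Var(R_m) = 7.6348 / 18.2648 = 0.4180
MRP = 6.7% − 1.4% = 5.30%
E(R) = R_f + β × MRP = 1.4% + 0.4180 × 5.3% = 3.62%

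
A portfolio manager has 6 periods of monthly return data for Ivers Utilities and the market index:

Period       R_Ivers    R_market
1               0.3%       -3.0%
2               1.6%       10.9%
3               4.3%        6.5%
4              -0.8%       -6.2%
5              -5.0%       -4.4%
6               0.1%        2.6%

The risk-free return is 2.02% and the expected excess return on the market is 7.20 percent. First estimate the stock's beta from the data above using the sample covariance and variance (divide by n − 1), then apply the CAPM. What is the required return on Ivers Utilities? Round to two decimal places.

4.27%

Mean R_i = (0.3 + 1.6 + 4.3 − 0.8 − 5.0 + 0.1) / 6 = 0.0833%
Mean R_m = (-3.0 + 10.9 + 6.5 − 6.2 − 4.4 + 2.6) / 6 = 1.0667%
Σ(R_i − R̄_i)(R_m − R̄_m) = 71.1767  ⇒  Cov = 71.1767 / 5 = 14.2353
Σ(R_m − R̄_m)² = 227.7933  ⇒  Var(R_m) = 227.7933 / 5 = 45.5587
β = Cov / Var(R_m) = 14.2353 / 45.5587 = 0.3125
E(R) = R_f + β × MRP = 2.02% + 0.3125 × 7.20% = 4.27%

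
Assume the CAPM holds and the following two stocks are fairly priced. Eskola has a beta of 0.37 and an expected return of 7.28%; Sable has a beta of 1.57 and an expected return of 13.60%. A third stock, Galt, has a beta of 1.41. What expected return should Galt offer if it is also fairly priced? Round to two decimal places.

MRP (SML slope) = (13.60% − 7.28%) / (1.57 − 0.37) = 6.32% / 1.20 = 5.2667%
R_f (intercept) = 7.28% − 0.37 × 5.2667% = 5.3313%
E(R_Galt) = R_f + β × MRP = 5.3313% + 1.41 × 5.2667% = 12.76%

12.76%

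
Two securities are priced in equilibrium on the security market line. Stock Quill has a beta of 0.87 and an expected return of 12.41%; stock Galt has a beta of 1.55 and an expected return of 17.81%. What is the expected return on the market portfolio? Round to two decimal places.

13.44%

Both satisfy E(R) = R_f + β·MRP, so the slope of the SML is
MRP = (17.81% − 12.41%) / (1.55 − 0.87) = 5.40% / 0.68 = 7.9412%
R_f = E(R_Quill) − β_Quill·MRP = 12.41% − 0.87 × 7.9412% = 5.5012%
E(R_m) = R_f + MRP = 5.5012% + 7.9412% = 13.44%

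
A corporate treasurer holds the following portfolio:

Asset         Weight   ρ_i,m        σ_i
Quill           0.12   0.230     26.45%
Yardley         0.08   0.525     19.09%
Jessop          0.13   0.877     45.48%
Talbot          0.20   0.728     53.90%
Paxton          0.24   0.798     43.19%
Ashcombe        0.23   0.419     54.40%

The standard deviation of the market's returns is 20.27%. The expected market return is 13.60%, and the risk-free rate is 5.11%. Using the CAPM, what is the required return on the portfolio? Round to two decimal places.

β_Quill = 0.230 × 26.45% / 20.27% = 0.3001
β_Yardley = 0.525 × 19.09% / 20.27% = 0.4944
β_Jessop = 0.877 × 45.48% / 20.27% = 1.9677
β_Talbot = 0.728 × 53.90% / 20.27% = 1.9358
β_Paxton = 0.798 × 43.19% / 20.27% = 1.7003
β_Ashcombe = 0.419 × 54.40% / 20.27% = 1.1245
β_P = Σ w_i β_i = 0.12×0.3001 + 0.08×0.4944 + 0.13×1.9677 + 0.20×1.9358 + 0.24×1.7003 + 0.23×1.1245 = 1.3852
MRP = 13.60% − 5.11% = 8.49%
E(R_P) = R_f + β_P × MRP = 5.11% + 1.3852 × 8.49% = 16.87%

16.87%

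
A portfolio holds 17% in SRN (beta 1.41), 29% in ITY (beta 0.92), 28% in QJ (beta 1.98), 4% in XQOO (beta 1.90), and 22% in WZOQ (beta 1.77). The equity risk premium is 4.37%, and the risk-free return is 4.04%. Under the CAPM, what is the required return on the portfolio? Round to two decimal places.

β_P = Σ w_i β_i = 0.17×1.41 + 0.29×0.92 + 0.28×1.98 + 0.04×1.90 + 0.22×1.77 = 1.5263
E(R_P) = R_f + β_P × MRP = 4.04% + 1.5263 × 4.37% = 10.71%

10.71%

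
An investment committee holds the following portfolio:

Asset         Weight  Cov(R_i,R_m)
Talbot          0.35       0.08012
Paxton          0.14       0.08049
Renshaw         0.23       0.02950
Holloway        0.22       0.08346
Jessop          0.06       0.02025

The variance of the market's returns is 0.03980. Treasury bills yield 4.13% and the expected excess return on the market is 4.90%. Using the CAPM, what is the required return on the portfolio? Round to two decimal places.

β_Talbot = 0.08012 / 0.03980 = 2.0131
β_Paxton = 0.08049 / 0.03980 = 2.0224
β_Renshaw = 0.02950 / 0.03980 = 0.7412
β_Holloway = 0.08346 / 0.03980 = 2.0970
β_Jessop = 0.02025 / 0.03980 = 0.5088
β_P = Σ w_i β_i = 0.35×2.0131 + 0.14×2.0224 + 0.23×0.7412 + 0.22×2.0970 + 0.06×0.5088 = 1.6501
E(R_P) = R_f + β_P × MRP = 4.13% + 1.6501 × 4.90% = 12.22%

12.22%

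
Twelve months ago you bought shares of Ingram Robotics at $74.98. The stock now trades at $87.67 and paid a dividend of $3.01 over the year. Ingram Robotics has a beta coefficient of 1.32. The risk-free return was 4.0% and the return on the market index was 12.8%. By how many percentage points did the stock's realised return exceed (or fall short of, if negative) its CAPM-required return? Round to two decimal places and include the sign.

+5.32%

Realised HPR = (P1 + D1 − P0) / P0 = (87.67 + 3.01 − 74.98) / 74.98 = 15.70 / 74.98 = 20.9389%
MRP = 12.8% − 4.0% = 8.80%
CAPM required = R_f + β·MRP = 4.0% + 1.32 × 8.8% = 15.6160%
α = realised − required = 20.9389% − 15.6160% = +5.32%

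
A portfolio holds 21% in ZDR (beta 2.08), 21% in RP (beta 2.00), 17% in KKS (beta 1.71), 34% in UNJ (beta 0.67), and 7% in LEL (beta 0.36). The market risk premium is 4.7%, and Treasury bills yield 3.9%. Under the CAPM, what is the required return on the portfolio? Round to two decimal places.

β_P = Σ w_i β_i = 0.21×2.08 + 0.21×2.00 + 0.17×1.71 + 0.34×0.67 + 0.07×0.36 = 1.4005
E(R_P) = R_f + β_P × MRP = 3.9% + 1.4005 × 4.7% = 10.48%

10.48%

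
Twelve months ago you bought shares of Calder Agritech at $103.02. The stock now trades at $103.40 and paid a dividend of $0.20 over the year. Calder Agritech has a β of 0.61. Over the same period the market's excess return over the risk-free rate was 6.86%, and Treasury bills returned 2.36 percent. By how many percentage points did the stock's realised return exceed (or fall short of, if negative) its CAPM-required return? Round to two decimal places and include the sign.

-5.98%

Realised HPR = (P1 + D1 − P0) / P0 = (103.40 + 0.20 − 103.02) / 103.02 = 0.58 / 103.02 = 0.5630%
CAPM required = R_f + β·MRP = 2.36% + 0.61 × 6.86% = 6.5446%
α = realised − required = 0.5630% − 6.5446% = -5.98%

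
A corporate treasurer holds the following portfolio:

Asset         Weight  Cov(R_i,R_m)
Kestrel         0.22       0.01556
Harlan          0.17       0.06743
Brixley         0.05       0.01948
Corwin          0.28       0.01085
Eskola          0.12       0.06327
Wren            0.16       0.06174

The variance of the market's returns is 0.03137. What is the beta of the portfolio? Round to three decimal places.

β_Kestrel = 0.01556 / 0.03137 = 0.4960
β_Harlan = 0.06743 / 0.03137 = 2.1495
β_Brixley = 0.01948 / 0.03137 = 0.6210
β_Corwin = 0.01085 / 0.03137 = 0.3459
β_Eskola = 0.06327 / 0.03137 = 2.0169
β_Wren = 0.06174 / 0.03137 = 1.9681
β_P = Σ w_i β_i = 0.22×0.4960 + 0.17×2.1495 + 0.05×0.6210 + 0.28×0.3459 + 0.12×2.0169 + 0.16×1.9681 = 1.1594

1.159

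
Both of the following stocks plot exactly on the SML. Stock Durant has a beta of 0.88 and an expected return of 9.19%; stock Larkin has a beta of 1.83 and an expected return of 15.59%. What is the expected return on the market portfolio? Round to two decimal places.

10.00%

Both satisfy E(R) = R_f + β·MRP, so the slope of the SML is
MRP = (15.59% − 9.19%) / (1.83 − 0.88) = 6.40% / 0.95 = 6.7368%
R_f = E(R_Durant) − β_Durant·MRP = 9.19% − 0.88 × 6.7368% = 3.2616%
E(R_m) = R_f + MRP = 3.2616% + 6.7368% = 10.00%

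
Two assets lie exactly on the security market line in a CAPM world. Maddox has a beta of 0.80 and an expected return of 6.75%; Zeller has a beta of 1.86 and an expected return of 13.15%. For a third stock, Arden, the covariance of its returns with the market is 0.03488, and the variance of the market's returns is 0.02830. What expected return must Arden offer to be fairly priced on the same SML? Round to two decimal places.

MRP = (13.15% − 6.75%) / (1.86 − 0.80) = 6.0377%
R_f = 6.75% − 0.80 × 6.0377% = 1.9198%
β_Arden = Cov / Var(R_m) = 0.03488 / 0.02830 = 1.2325
E(R_Arden) = R_f + β × MRP = 1.9198% + 1.2325 × 6.0377% = 9.36%

9.36%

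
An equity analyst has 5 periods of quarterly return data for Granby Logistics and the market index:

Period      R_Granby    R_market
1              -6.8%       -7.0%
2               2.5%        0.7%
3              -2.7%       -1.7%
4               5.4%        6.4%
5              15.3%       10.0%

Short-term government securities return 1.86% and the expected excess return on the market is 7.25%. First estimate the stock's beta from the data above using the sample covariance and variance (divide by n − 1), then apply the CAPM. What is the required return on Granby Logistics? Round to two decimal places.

Mean R_i = (-6.8 + 2.5 − 2.7 + 5.4 + 15.3) / 5 = 2.7400%
Mean R_m = (-7.0 + 0.7 − 1.7 + 6.4 + 10.0) / 5 = 1.6800%
Σ(R_i − R̄_i)(R_m − R̄_m) = 218.4840  ⇒  Cov = 218.4840 / 4 = 54.6210
Σ(R_m − R̄_m)² = 179.2280  ⇒  Var(R_m) = 179.2280 / 4 = 44.8070
β = Cov / Var(R_m) = 54.6210 / 44.8070 = 1.2190
E(R) = R_f + β × MRP = 1.86% + 1.2190 × 7.25% = 10.70%

10.70%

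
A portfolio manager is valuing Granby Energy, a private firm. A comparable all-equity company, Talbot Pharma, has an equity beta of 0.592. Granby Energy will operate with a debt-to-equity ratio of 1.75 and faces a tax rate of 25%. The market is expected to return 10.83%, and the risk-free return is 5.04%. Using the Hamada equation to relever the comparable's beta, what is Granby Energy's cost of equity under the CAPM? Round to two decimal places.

β_L = β_U × [1 + (1 − t)(D/E)] = 0.592 × [1 + (1 − 0.25) × 1.75]
    = 0.592 × [1 + 0.75 × 1.75] = 0.592 × 2.3125 = 1.3690
MRP = 10.83% − 5.04% = 5.79%
E(R) = R_f + β_L × MRP = 5.04% + 1.3690 × 5.79% = 12.97%

12.97%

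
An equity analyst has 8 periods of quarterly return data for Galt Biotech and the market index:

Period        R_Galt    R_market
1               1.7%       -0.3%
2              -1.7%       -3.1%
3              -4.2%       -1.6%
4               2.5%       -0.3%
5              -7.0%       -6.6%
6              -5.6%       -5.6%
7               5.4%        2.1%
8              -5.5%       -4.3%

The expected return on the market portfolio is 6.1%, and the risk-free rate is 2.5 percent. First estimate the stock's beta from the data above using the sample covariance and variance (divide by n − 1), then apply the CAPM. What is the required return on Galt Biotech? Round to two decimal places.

Mean R_i = (1.7 − 1.7 − 4.2 + 2.5 − 7.0 − 5.6 + 5.4 − 5.5) / 8 = -1.8000%
Mean R_m = (-0.3 − 3.1 − 1.6 − 0.3 − 6.6 − 5.6 + 2.1 − 4.3) / 8 = -2.4625%
Σ(R_i − R̄_i)(R_m − R̄_m) = 87.8200  ⇒  Cov = 87.8200 / 7 = 12.5457
Σ(R_m − R̄_m)² = 61.6588  ⇒  Var(R_m) = 61.6588 / 7 = 8.8084
β = Cov / Var(R_m) = 12.5457 / 8.8084 = 1.4243
MRP = 6.1% − 2.5% = 3.60%
E(R) = R_f + β × MRP = 2.5% + 1.4243 × 3.6% = 7.63%

7.63%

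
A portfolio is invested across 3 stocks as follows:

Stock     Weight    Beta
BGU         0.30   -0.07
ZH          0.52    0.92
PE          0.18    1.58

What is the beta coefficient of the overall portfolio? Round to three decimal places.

β_P = Σ w_i β_i = 0.30×-0.07 + 0.52×0.92 + 0.18×1.58 = 0.7418

0.742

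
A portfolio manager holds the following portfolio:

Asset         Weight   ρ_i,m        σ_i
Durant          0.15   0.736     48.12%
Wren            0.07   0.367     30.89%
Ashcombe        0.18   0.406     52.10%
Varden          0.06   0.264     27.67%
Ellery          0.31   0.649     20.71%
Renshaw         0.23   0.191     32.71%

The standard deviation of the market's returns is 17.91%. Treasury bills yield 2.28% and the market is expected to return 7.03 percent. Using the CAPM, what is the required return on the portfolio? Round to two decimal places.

β_Durant = 0.736 × 48.12% / 17.91% = 1.9775
β_Wren = 0.367 × 30.89% / 17.91% = 0.6330
β_Ashcombe = 0.406 × 52.10% / 17.91% = 1.1810
β_Varden = 0.264 × 27.67% / 17.91% = 0.4079
β_Ellery = 0.649 × 20.71% / 17.91% = 0.7505
β_Renshaw = 0.191 × 32.71% / 17.91% = 0.3488
β_P = Σ w_i β_i = 0.15×1.9775 + 0.07×0.6330 + 0.18×1.1810 + 0.06×0.4079 + 0.31×0.7505 + 0.23×0.3488 = 0.8909
MRP = 7.03% − 2.28% = 4.75%
E(R_P) = R_f + β_P × MRP = 2.28% + 0.8909 × 4.75% = 6.51%

6.51%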